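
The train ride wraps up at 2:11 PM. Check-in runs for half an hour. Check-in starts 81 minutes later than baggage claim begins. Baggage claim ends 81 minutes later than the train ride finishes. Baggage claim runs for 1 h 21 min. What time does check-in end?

Baggage claim ends at 2:11 PM + 81 min = 3:32 PM.
Baggage claim starts at 3:32 PM − 81 min = 2:11 PM.
Check-in starts at 2:11 PM + 81 min = 3:32 PM.
Check-in ends at 3:32 PM + 30 min = 4:02 PM.

4:02 PM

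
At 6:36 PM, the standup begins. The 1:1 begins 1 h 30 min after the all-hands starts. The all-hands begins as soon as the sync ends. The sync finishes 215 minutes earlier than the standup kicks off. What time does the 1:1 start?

The sync ends at 6:36 PM − 215 min = 3:01 PM.
So the all-hands starts at 3:01 PM.
The 1:1 starts at 3:01 PM + 90 min = 4:31 PM.

4:31 PM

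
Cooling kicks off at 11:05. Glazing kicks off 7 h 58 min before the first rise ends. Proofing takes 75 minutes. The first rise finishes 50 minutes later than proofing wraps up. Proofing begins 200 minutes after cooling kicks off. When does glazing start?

Proofing starts at 11:05 + 200 min = 14:25.
Proofing ends at 14:25 + 75 min = 15:40.
The first rise ends at 15:40 + 50 min = 16:30.
Glazing starts at 16:30 − 478 min = 08:32.

08:32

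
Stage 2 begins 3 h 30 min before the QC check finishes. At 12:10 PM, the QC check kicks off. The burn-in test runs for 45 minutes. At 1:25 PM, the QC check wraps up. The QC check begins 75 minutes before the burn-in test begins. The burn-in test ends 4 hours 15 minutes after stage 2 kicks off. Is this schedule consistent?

Yes

Stage 2 starts at 1:25 PM − 210 min = 9:55 AM.
The burn-in test ends at 9:55 AM + 255 min = 2:10 PM.
The burn-in test starts at 2:10 PM − 45 min = 1:25 PM.
The QC check starts at 1:25 PM − 75 min = 12:10 PM.
That matches the stated 12:10 PM, so the schedule is consistent.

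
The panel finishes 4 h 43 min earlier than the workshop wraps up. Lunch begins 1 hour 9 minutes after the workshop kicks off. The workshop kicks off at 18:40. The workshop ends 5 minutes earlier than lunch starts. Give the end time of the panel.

15:01

Lunch starts at 18:40 + 69 min = 19:49.
The workshop ends at 19:49 − 5 min = 19:44.
The panel ends at 19:44 − 283 min = 15:01.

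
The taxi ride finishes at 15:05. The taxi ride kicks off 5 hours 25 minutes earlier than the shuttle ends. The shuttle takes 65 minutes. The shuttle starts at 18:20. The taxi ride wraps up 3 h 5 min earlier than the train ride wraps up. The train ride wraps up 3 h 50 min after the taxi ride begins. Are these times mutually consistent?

No

The shuttle ends at 18:20 + 65 min = 19:25.
The taxi ride starts at 19:25 − 325 min = 14:00.
The train ride ends at 14:00 + 230 min = 17:50.
The taxi ride ends at 17:50 − 185 min = 14:45.
But the taxi ride is also said to end at 15:05 — a 20-minute conflict.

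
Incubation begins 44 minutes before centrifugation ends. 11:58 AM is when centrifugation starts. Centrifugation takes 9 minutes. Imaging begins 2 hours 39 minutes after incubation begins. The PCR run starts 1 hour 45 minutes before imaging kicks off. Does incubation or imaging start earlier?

Centrifugation ends at 11:58 AM + 9 min = 12:07 PM.
Incubation starts at 12:07 PM − 44 min = 11:23 AM.
Imaging starts at 11:23 AM + 159 min = 2:02 PM.
Incubation starts at 11:23 AM and imaging starts at 2:02 PM, so incubation is first.

incubation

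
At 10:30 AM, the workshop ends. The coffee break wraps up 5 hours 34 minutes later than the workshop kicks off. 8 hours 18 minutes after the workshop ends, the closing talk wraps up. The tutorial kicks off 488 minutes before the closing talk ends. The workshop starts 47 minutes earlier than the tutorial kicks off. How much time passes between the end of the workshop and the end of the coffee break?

The closing talk ends at 10:30 AM + 498 min = 6:48 PM.
The tutorial starts at 6:48 PM − 488 min = 10:40 AM.
The workshop starts at 10:40 AM − 47 min = 9:53 AM.
The coffee break ends at 9:53 AM + 334 min = 3:27 PM.
From 10:30 AM to 3:27 PM is 4 h 57 min.

4 h 57 min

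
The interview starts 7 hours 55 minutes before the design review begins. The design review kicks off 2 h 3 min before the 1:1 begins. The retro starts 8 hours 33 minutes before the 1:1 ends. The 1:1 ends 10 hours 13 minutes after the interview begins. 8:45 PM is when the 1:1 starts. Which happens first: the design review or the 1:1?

The design review starts at 8:45 PM − 123 min = 6:42 PM.
The design review starts at 6:42 PM and the 1:1 starts at 8:45 PM, so the design review is first.

the design review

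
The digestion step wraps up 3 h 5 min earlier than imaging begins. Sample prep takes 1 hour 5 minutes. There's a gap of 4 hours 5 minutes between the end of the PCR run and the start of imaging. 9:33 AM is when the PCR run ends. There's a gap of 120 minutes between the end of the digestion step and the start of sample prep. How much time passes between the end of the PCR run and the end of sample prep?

Imaging starts at 9:33 AM + 245 min = 1:38 PM.
The digestion step ends at 1:38 PM − 185 min = 10:33 AM.
Sample prep starts at 10:33 AM + 120 min = 12:33 PM.
Sample prep ends at 12:33 PM + 65 min = 1:38 PM.
From 9:33 AM to 1:38 PM is 4 h 5 min.

4 h 5 min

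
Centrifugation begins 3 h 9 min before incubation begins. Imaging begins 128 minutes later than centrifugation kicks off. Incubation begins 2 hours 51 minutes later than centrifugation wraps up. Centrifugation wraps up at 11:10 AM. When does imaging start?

Incubation starts at 11:10 AM + 171 min = 2:01 PM.
Centrifugation starts at 2:01 PM − 189 min = 10:52 AM.
Imaging starts at 10:52 AM + 128 min = 1:00 PM.

1:00 PM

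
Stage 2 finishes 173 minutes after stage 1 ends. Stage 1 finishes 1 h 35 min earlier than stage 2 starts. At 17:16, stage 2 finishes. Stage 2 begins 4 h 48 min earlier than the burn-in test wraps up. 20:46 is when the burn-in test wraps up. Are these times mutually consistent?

Yes

Stage 2 starts at 20:46 − 288 min = 15:58.
Stage 1 ends at 15:58 − 95 min = 14:23.
Stage 2 ends at 14:23 + 173 min = 17:16.
That matches the stated 17:16, so the schedule is consistent.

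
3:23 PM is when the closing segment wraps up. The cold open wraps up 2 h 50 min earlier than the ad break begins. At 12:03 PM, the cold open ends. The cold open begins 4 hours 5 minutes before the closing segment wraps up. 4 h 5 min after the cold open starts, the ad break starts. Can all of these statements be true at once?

The cold open starts at 3:23 PM − 245 min = 11:18 AM.
The ad break starts at 11:18 AM + 245 min = 3:23 PM.
The cold open ends at 3:23 PM − 170 min = 12:33 PM.
But the cold open is also said to end at 12:03 PM — a 30-minute conflict.

No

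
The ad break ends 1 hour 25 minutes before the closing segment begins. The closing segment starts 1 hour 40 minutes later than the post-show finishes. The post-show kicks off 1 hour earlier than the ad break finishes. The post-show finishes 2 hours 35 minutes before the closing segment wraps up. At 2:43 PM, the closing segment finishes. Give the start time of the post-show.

11:23 AM

The post-show ends at 2:43 PM − 155 min = 12:08 PM.
The closing segment starts at 12:08 PM + 100 min = 1:48 PM.
The ad break ends at 1:48 PM − 85 min = 12:23 PM.
The post-show starts at 12:23 PM − 60 min = 11:23 AM.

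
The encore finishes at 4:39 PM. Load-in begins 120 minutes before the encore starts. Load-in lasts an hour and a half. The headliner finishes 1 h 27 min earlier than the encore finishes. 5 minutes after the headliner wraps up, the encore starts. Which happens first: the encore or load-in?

The headliner ends at 4:39 PM − 87 min = 3:12 PM.
The encore starts at 3:12 PM + 5 min = 3:17 PM.
Load-in starts at 3:17 PM − 120 min = 1:17 PM.
The encore starts at 3:17 PM and load-in starts at 1:17 PM, so load-in is first.

load-in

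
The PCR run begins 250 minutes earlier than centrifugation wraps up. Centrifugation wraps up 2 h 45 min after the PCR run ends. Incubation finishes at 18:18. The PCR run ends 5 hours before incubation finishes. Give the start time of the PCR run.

11:53

The PCR run ends at 18:18 − 300 min = 13:18.
Centrifugation ends at 13:18 + 165 min = 16:03.
The PCR run starts at 16:03 − 250 min = 11:53.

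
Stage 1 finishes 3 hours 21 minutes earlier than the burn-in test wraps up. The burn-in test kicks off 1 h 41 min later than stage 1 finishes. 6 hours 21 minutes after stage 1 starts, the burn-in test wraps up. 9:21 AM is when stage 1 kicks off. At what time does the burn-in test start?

2:02 PM

The burn-in test ends at 9:21 AM + 381 min = 3:42 PM.
Stage 1 ends at 3:42 PM − 201 min = 12:21 PM.
The burn-in test starts at 12:21 PM + 101 min = 2:02 PM.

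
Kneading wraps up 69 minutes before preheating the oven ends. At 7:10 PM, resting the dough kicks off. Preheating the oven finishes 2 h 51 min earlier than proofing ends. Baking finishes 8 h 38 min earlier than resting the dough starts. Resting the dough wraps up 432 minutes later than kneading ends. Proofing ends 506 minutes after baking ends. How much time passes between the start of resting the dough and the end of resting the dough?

Baking ends at 7:10 PM − 518 min = 10:32 AM.
Proofing ends at 10:32 AM + 506 min = 6:58 PM.
Preheating the oven ends at 6:58 PM − 171 min = 4:07 PM.
Kneading ends at 4:07 PM − 69 min = 2:58 PM.
Resting the dough ends at 2:58 PM + 432 min = 10:10 PM.
From 7:10 PM to 10:10 PM is 180 minutes.

180 minutes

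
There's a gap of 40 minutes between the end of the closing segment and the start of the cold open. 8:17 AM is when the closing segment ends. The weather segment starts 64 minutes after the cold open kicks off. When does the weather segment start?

The cold open starts at 8:17 AM + 40 min = 8:57 AM.
The weather segment starts at 8:57 AM + 64 min = 10:01 AM.

10:01 AM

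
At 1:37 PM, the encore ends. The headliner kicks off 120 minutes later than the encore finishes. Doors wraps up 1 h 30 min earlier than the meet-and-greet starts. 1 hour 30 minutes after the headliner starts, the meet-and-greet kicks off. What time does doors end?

The headliner starts at 1:37 PM + 120 min = 3:37 PM.
The meet-and-greet starts at 3:37 PM + 90 min = 5:07 PM.
Doors ends at 5:07 PM − 90 min = 3:37 PM.

3:37 PM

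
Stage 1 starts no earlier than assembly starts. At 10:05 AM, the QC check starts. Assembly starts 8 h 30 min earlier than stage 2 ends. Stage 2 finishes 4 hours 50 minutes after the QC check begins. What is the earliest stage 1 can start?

6:25 AM

Stage 2 ends at 10:05 AM + 290 min = 2:55 PM.
Assembly starts at 2:55 PM − 510 min = 6:25 AM.
Stage 1 is bounded by assembly, so the earliest it can start is 6:25 AM.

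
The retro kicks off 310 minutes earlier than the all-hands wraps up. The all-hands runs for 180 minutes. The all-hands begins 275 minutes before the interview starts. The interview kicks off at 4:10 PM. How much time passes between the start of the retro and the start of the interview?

6 hours 45 minutes

The all-hands starts at 4:10 PM − 275 min = 11:35 AM.
The all-hands ends at 11:35 AM + 180 min = 2:35 PM.
The retro starts at 2:35 PM − 310 min = 9:25 AM.
From 9:25 AM to 4:10 PM is 6 hours 45 minutes.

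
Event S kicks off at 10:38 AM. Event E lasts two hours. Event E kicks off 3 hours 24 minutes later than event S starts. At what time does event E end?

Event E starts at 10:38 AM + 204 min = 2:02 PM.
Event E ends at 2:02 PM + 120 min = 4:02 PM.

4:02 PM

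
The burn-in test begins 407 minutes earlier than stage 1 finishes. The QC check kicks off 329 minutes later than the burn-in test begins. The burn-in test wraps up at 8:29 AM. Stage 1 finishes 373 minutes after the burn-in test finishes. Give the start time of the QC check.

Stage 1 ends at 8:29 AM + 373 min = 2:42 PM.
The burn-in test starts at 2:42 PM − 407 min = 7:55 AM.
The QC check starts at 7:55 AM + 329 min = 1:24 PM.

1:24 PM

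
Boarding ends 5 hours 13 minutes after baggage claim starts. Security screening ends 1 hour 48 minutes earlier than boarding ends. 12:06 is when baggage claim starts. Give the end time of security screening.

15:31

Boarding ends at 12:06 + 313 min = 17:19.
Security screening ends at 17:19 − 108 min = 15:31.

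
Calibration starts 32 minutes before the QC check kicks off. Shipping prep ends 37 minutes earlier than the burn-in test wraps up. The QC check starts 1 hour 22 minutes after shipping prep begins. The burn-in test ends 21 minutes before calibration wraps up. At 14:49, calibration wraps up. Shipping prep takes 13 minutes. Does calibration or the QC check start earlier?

The burn-in test ends at 14:49 − 21 min = 14:28.
Shipping prep ends at 14:28 − 37 min = 13:51.
Shipping prep starts at 13:51 − 13 min = 13:38.
The QC check starts at 13:38 + 82 min = 15:00.
Calibration starts at 15:00 − 32 min = 14:28.
Calibration starts at 14:28 and the QC check starts at 15:00, so calibration is first.

calibration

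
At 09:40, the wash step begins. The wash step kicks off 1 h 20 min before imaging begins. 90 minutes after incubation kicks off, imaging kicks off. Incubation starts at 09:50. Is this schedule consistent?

No

Imaging starts at 09:50 + 90 min = 11:20.
The wash step starts at 11:20 − 80 min = 10:00.
But the wash step is also said to start at 09:40 — a 20-minute conflict.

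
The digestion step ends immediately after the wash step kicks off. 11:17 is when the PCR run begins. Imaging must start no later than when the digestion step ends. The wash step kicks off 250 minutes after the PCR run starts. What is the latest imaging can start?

15:27

The wash step starts at 11:17 + 250 min = 15:27.
So the digestion step ends at 15:27.
Imaging is bounded by the digestion step, so the latest it can start is 15:27.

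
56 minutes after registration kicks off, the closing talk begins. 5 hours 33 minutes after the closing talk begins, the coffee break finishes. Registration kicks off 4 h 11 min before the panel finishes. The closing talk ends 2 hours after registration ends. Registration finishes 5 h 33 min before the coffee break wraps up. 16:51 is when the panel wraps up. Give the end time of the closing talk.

15:36

Registration starts at 16:51 − 251 min = 12:40.
The closing talk starts at 12:40 + 56 min = 13:36.
The coffee break ends at 13:36 + 333 min = 19:09.
Registration ends at 19:09 − 333 min = 13:36.
The closing talk ends at 13:36 + 120 min = 15:36.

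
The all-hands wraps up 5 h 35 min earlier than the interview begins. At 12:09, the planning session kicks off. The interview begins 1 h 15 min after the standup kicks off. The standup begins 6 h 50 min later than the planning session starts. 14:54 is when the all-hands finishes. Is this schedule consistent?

The standup starts at 12:09 + 410 min = 18:59.
The interview starts at 18:59 + 75 min = 20:14.
The all-hands ends at 20:14 − 335 min = 14:39.
But the all-hands is also said to end at 14:54 — a 15-minute conflict.

No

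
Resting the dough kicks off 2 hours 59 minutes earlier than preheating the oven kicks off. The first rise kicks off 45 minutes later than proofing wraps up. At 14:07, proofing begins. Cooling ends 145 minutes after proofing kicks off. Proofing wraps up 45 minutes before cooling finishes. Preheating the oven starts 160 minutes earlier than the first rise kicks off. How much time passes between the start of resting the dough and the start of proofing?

Cooling ends at 14:07 + 145 min = 16:32.
Proofing ends at 16:32 − 45 min = 15:47.
The first rise starts at 15:47 + 45 min = 16:32.
Preheating the oven starts at 16:32 − 160 min = 13:52.
Resting the dough starts at 13:52 − 179 min = 10:53.
From 10:53 to 14:07 is 3 h 14 min.

3 h 14 min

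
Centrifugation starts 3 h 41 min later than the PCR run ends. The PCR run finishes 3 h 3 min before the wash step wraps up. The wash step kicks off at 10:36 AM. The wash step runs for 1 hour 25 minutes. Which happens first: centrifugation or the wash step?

the wash step

The wash step ends at 10:36 AM + 85 min = 12:01 PM.
The PCR run ends at 12:01 PM − 183 min = 8:58 AM.
Centrifugation starts at 8:58 AM + 221 min = 12:39 PM.
Centrifugation starts at 12:39 PM and the wash step starts at 10:36 AM, so the wash step is first.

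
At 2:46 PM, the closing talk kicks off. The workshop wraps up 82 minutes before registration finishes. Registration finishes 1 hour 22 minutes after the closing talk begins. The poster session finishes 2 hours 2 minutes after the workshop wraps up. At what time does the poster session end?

Registration ends at 2:46 PM + 82 min = 4:08 PM.
The workshop ends at 4:08 PM − 82 min = 2:46 PM.
The poster session ends at 2:46 PM + 122 min = 4:48 PM.

4:48 PM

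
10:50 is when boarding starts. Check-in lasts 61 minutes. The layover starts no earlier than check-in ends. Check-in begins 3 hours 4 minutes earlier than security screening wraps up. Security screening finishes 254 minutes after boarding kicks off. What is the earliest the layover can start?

Security screening ends at 10:50 + 254 min = 15:04.
Check-in starts at 15:04 − 184 min = 12:00.
Check-in ends at 12:00 + 61 min = 13:01.
The layover is bounded by check-in, so the earliest it can start is 13:01.

13:01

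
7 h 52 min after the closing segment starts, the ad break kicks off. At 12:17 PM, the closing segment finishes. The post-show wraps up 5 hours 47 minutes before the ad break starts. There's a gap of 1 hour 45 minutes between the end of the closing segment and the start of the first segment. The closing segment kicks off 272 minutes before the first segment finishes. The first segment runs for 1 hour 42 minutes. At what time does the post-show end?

1:17 PM

The first segment starts at 12:17 PM + 105 min = 2:02 PM.
The first segment ends at 2:02 PM + 102 min = 3:44 PM.
The closing segment starts at 3:44 PM − 272 min = 11:12 AM.
The ad break starts at 11:12 AM + 472 min = 7:04 PM.
The post-show ends at 7:04 PM − 347 min = 1:17 PM.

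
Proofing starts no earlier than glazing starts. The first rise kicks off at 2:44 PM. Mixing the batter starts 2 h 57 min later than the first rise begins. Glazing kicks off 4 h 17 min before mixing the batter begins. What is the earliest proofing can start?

1:24 PM

Mixing the batter starts at 2:44 PM + 177 min = 5:41 PM.
Glazing starts at 5:41 PM − 257 min = 1:24 PM.
Proofing is bounded by glazing, so the earliest it can start is 1:24 PM.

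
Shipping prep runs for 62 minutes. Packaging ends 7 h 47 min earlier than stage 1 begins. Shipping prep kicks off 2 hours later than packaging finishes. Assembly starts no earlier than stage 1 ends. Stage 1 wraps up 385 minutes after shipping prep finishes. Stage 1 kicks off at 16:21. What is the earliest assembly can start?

18:01

Packaging ends at 16:21 − 467 min = 08:34.
Shipping prep starts at 08:34 + 120 min = 10:34.
Shipping prep ends at 10:34 + 62 min = 11:36.
Stage 1 ends at 11:36 + 385 min = 18:01.
Assembly is bounded by stage 1, so the earliest it can start is 18:01.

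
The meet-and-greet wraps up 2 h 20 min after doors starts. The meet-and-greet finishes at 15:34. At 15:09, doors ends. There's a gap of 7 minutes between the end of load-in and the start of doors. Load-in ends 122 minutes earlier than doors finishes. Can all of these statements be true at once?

Yes

Load-in ends at 15:09 − 122 min = 13:07.
Doors starts at 13:07 + 7 min = 13:14.
The meet-and-greet ends at 13:14 + 140 min = 15:34.
That matches the stated 15:34, so the schedule is consistent.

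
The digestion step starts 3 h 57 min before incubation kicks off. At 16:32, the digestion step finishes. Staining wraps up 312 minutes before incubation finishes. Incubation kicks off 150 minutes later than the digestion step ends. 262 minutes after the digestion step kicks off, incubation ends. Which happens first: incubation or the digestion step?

Incubation starts at 16:32 + 150 min = 19:02.
The digestion step starts at 19:02 − 237 min = 15:05.
Incubation starts at 19:02 and the digestion step starts at 15:05, so the digestion step is first.

the digestion step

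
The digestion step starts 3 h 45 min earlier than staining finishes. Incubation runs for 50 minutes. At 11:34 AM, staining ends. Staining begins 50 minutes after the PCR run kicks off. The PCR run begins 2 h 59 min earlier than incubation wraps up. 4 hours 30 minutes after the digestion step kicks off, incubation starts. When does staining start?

The digestion step starts at 11:34 AM − 225 min = 7:49 AM.
Incubation starts at 7:49 AM + 270 min = 12:19 PM.
Incubation ends at 12:19 PM + 50 min = 1:09 PM.
The PCR run starts at 1:09 PM − 179 min = 10:10 AM.
Staining starts at 10:10 AM + 50 min = 11:00 AM.

11:00 AM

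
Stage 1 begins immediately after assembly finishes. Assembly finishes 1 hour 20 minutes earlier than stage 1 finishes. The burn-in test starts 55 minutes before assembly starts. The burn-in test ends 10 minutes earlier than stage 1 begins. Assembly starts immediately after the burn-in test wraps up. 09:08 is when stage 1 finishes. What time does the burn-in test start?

06:43

Assembly ends at 09:08 − 80 min = 07:48.
So stage 1 starts at 07:48.
The burn-in test ends at 07:48 − 10 min = 07:38.
So assembly starts at 07:38.
The burn-in test starts at 07:38 − 55 min = 06:43.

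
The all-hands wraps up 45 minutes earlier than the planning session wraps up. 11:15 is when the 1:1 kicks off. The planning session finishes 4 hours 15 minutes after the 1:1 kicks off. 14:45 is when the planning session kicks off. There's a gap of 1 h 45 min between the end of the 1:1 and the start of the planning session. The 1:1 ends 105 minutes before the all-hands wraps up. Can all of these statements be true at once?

The planning session ends at 11:15 + 255 min = 15:30.
The all-hands ends at 15:30 − 45 min = 14:45.
The 1:1 ends at 14:45 − 105 min = 13:00.
The planning session starts at 13:00 + 105 min = 14:45.
That matches the stated 14:45, so the schedule is consistent.

Yes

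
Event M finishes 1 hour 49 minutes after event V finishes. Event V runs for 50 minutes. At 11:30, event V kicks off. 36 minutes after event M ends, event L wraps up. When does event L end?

14:45

Event V ends at 11:30 + 50 min = 12:20.
Event M ends at 12:20 + 109 min = 14:09.
Event L ends at 14:09 + 36 min = 14:45.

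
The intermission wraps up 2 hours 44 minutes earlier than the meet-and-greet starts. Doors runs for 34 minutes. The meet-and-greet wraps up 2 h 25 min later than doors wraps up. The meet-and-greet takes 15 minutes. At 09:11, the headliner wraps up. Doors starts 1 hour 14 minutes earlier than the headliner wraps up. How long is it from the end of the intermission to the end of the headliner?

Doors starts at 09:11 − 74 min = 07:57.
Doors ends at 07:57 + 34 min = 08:31.
The meet-and-greet ends at 08:31 + 145 min = 10:56.
The meet-and-greet starts at 10:56 − 15 min = 10:41.
The intermission ends at 10:41 − 164 min = 07:57.
From 07:57 to 09:11 is 1 h 14 min.

1 h 14 min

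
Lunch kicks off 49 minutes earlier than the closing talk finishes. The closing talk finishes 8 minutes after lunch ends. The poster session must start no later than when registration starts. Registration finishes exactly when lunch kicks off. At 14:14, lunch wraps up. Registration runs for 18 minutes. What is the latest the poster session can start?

13:15

The closing talk ends at 14:14 + 8 min = 14:22.
Lunch starts at 14:22 − 49 min = 13:33.
So registration ends at 13:33.
Registration starts at 13:33 − 18 min = 13:15.
The poster session is bounded by registration, so the latest it can start is 13:15.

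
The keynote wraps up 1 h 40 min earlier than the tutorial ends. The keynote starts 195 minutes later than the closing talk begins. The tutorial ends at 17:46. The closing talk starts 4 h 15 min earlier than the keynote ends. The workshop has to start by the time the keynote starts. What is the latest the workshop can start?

15:06

The keynote ends at 17:46 − 100 min = 16:06.
The closing talk starts at 16:06 − 255 min = 11:51.
The keynote starts at 11:51 + 195 min = 15:06.
The workshop is bounded by the keynote, so the latest it can start is 15:06.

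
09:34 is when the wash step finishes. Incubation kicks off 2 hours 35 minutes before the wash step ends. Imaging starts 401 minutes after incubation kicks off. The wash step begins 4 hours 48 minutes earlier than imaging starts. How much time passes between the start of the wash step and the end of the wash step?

42 minutes

Incubation starts at 09:34 − 155 min = 06:59.
Imaging starts at 06:59 + 401 min = 13:40.
The wash step starts at 13:40 − 288 min = 08:52.
From 08:52 to 09:34 is 42 minutes.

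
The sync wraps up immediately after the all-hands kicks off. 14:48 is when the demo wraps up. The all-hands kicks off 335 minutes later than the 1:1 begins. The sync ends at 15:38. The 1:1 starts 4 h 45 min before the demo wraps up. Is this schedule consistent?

The 1:1 starts at 14:48 − 285 min = 10:03.
The all-hands starts at 10:03 + 335 min = 15:38.
So the sync ends at 15:38.
That matches the stated 15:38, so the schedule is consistent.

Yes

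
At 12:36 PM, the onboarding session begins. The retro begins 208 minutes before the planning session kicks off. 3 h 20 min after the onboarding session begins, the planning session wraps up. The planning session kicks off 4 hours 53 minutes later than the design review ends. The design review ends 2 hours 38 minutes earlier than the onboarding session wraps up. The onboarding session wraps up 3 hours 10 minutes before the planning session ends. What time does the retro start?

The planning session ends at 12:36 PM + 200 min = 3:56 PM.
The onboarding session ends at 3:56 PM − 190 min = 12:46 PM.
The design review ends at 12:46 PM − 158 min = 10:08 AM.
The planning session starts at 10:08 AM + 293 min = 3:01 PM.
The retro starts at 3:01 PM − 208 min = 11:33 AM.

11:33 AM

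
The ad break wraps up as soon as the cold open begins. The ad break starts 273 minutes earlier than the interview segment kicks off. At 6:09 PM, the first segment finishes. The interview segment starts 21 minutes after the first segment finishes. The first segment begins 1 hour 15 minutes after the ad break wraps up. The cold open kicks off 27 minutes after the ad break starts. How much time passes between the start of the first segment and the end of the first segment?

The interview segment starts at 6:09 PM + 21 min = 6:30 PM.
The ad break starts at 6:30 PM − 273 min = 1:57 PM.
The cold open starts at 1:57 PM + 27 min = 2:24 PM.
So the ad break ends at 2:24 PM.
The first segment starts at 2:24 PM + 75 min = 3:39 PM.
From 3:39 PM to 6:09 PM is 2 h 30 min.

2 h 30 min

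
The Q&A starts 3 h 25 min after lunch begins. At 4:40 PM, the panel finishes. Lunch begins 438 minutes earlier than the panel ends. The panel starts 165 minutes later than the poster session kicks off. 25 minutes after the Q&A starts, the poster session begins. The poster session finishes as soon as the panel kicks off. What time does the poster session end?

3:57 PM

Lunch starts at 4:40 PM − 438 min = 9:22 AM.
The Q&A starts at 9:22 AM + 205 min = 12:47 PM.
The poster session starts at 12:47 PM + 25 min = 1:12 PM.
The panel starts at 1:12 PM + 165 min = 3:57 PM.
So the poster session ends at 3:57 PM.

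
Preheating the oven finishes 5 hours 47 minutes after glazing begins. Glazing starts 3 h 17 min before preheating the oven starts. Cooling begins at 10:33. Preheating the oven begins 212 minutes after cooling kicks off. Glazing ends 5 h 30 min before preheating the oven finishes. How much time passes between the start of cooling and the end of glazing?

32 minutes

Preheating the oven starts at 10:33 + 212 min = 14:05.
Glazing starts at 14:05 − 197 min = 10:48.
Preheating the oven ends at 10:48 + 347 min = 16:35.
Glazing ends at 16:35 − 330 min = 11:05.
From 10:33 to 11:05 is 32 minutes.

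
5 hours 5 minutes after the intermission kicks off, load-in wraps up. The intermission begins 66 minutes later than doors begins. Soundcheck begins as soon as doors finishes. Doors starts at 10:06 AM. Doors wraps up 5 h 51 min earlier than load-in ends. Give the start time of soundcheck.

10:26 AM

The intermission starts at 10:06 AM + 66 min = 11:12 AM.
Load-in ends at 11:12 AM + 305 min = 4:17 PM.
Doors ends at 4:17 PM − 351 min = 10:26 AM.
So soundcheck starts at 10:26 AM.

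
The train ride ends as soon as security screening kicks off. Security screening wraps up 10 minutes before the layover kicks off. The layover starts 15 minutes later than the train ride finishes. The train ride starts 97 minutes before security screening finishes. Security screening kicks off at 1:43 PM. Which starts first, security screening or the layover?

security screening

The train ride ends at 1:43 PM.
The layover starts at 1:43 PM + 15 min = 1:58 PM.
Security screening starts at 1:43 PM and the layover starts at 1:58 PM, so security screening is first.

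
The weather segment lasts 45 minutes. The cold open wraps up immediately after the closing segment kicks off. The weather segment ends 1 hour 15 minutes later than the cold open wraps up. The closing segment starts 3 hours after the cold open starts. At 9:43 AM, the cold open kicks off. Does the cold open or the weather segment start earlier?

the cold open

The closing segment starts at 9:43 AM + 180 min = 12:43 PM.
So the cold open ends at 12:43 PM.
The weather segment ends at 12:43 PM + 75 min = 1:58 PM.
The weather segment starts at 1:58 PM − 45 min = 1:13 PM.
The cold open starts at 9:43 AM and the weather segment starts at 1:13 PM, so the cold open is first.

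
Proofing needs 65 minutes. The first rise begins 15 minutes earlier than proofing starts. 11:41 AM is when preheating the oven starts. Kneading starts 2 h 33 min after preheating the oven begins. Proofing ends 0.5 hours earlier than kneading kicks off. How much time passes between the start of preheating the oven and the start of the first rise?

Kneading starts at 11:41 AM + 153 min = 2:14 PM.
Proofing ends at 2:14 PM − 30 min = 1:44 PM.
Proofing starts at 1:44 PM − 65 min = 12:39 PM.
The first rise starts at 12:39 PM − 15 min = 12:24 PM.
From 11:41 AM to 12:24 PM is 43 minutes.

43 minutes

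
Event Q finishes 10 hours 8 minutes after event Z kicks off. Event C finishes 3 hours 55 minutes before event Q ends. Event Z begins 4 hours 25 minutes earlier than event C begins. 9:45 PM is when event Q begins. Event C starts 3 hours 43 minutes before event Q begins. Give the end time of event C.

7:50 PM

Event C starts at 9:45 PM − 223 min = 6:02 PM.
Event Z starts at 6:02 PM − 265 min = 1:37 PM.
Event Q ends at 1:37 PM + 608 min = 11:45 PM.
Event C ends at 11:45 PM − 235 min = 7:50 PM.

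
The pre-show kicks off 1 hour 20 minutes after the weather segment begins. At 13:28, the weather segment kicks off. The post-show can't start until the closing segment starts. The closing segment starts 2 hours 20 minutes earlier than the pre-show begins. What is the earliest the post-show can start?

12:28

The pre-show starts at 13:28 + 80 min = 14:48.
The closing segment starts at 14:48 − 140 min = 12:28.
The post-show is bounded by the closing segment, so the earliest it can start is 12:28.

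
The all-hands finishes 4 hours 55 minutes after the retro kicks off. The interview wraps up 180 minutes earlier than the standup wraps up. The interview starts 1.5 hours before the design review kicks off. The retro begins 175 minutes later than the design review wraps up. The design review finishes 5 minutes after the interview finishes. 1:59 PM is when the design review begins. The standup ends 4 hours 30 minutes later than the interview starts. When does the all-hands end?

9:54 PM

The interview starts at 1:59 PM − 90 min = 12:29 PM.
The standup ends at 12:29 PM + 270 min = 4:59 PM.
The interview ends at 4:59 PM − 180 min = 1:59 PM.
The design review ends at 1:59 PM + 5 min = 2:04 PM.
The retro starts at 2:04 PM + 175 min = 4:59 PM.
The all-hands ends at 4:59 PM + 295 min = 9:54 PM.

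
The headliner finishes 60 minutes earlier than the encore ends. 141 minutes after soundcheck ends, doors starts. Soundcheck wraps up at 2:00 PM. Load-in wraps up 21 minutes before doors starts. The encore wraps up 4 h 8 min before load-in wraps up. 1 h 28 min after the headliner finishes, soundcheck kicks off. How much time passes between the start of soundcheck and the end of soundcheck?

1 h 40 min

Doors starts at 2:00 PM + 141 min = 4:21 PM.
Load-in ends at 4:21 PM − 21 min = 4:00 PM.
The encore ends at 4:00 PM − 248 min = 11:52 AM.
The headliner ends at 11:52 AM − 60 min = 10:52 AM.
Soundcheck starts at 10:52 AM + 88 min = 12:20 PM.
From 12:20 PM to 2:00 PM is 1 h 40 min.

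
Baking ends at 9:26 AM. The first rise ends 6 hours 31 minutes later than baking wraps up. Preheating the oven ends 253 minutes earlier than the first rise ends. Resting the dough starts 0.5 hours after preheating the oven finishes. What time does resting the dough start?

12:14 PM

The first rise ends at 9:26 AM + 391 min = 3:57 PM.
Preheating the oven ends at 3:57 PM − 253 min = 11:44 AM.
Resting the dough starts at 11:44 AM + 30 min = 12:14 PM.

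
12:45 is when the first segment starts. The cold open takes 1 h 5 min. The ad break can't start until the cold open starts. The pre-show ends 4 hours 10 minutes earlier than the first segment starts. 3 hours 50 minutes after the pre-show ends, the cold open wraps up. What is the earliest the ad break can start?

The pre-show ends at 12:45 − 250 min = 08:35.
The cold open ends at 08:35 + 230 min = 12:25.
The cold open starts at 12:25 − 65 min = 11:20.
The ad break is bounded by the cold open, so the earliest it can start is 11:20.

11:20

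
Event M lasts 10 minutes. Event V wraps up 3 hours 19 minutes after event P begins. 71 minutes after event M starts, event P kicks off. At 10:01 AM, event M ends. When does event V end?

Event M starts at 10:01 AM − 10 min = 9:51 AM.
Event P starts at 9:51 AM + 71 min = 11:02 AM.
Event V ends at 11:02 AM + 199 min = 2:21 PM.

2:21 PM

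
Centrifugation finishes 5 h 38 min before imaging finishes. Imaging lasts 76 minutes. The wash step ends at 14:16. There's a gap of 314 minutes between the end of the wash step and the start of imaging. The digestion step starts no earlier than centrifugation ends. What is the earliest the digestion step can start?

Imaging starts at 14:16 + 314 min = 19:30.
Imaging ends at 19:30 + 76 min = 20:46.
Centrifugation ends at 20:46 − 338 min = 15:08.
The digestion step is bounded by centrifugation, so the earliest it can start is 15:08.

15:08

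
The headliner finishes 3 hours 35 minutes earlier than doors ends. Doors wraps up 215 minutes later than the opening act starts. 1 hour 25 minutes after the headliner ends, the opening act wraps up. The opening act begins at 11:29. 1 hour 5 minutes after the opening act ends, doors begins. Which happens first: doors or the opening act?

Doors ends at 11:29 + 215 min = 15:04.
The headliner ends at 15:04 − 215 min = 11:29.
The opening act ends at 11:29 + 85 min = 12:54.
Doors starts at 12:54 + 65 min = 13:59.
Doors starts at 13:59 and the opening act starts at 11:29, so the opening act is first.

the opening act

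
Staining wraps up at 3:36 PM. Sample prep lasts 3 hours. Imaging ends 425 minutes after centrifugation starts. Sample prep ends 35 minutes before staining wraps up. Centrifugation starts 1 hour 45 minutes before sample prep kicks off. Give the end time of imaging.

5:21 PM

Sample prep ends at 3:36 PM − 35 min = 3:01 PM.
Sample prep starts at 3:01 PM − 180 min = 12:01 PM.
Centrifugation starts at 12:01 PM − 105 min = 10:16 AM.
Imaging ends at 10:16 AM + 425 min = 5:21 PM.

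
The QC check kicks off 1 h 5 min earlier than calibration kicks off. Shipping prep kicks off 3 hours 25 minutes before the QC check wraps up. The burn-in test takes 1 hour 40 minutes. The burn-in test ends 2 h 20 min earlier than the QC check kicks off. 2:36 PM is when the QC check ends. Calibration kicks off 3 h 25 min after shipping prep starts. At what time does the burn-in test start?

Shipping prep starts at 2:36 PM − 205 min = 11:11 AM.
Calibration starts at 11:11 AM + 205 min = 2:36 PM.
The QC check starts at 2:36 PM − 65 min = 1:31 PM.
The burn-in test ends at 1:31 PM − 140 min = 11:11 AM.
The burn-in test starts at 11:11 AM − 100 min = 9:31 AM.

9:31 AM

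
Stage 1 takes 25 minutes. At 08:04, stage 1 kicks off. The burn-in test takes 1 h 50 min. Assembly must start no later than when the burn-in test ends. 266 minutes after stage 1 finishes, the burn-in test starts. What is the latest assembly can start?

Stage 1 ends at 08:04 + 25 min = 08:29.
The burn-in test starts at 08:29 + 266 min = 12:55.
The burn-in test ends at 12:55 + 110 min = 14:45.
Assembly is bounded by the burn-in test, so the latest it can start is 14:45.

14:45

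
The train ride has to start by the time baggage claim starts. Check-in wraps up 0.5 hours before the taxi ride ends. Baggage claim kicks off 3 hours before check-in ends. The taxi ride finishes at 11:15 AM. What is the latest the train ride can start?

Check-in ends at 11:15 AM − 30 min = 10:45 AM.
Baggage claim starts at 10:45 AM − 180 min = 7:45 AM.
The train ride is bounded by baggage claim, so the latest it can start is 7:45 AM.

7:45 AM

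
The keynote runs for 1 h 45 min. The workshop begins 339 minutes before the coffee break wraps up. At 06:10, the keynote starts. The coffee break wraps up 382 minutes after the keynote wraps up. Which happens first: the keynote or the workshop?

the keynote

The keynote ends at 06:10 + 105 min = 07:55.
The coffee break ends at 07:55 + 382 min = 14:17.
The workshop starts at 14:17 − 339 min = 08:38.
The keynote starts at 06:10 and the workshop starts at 08:38, so the keynote is first.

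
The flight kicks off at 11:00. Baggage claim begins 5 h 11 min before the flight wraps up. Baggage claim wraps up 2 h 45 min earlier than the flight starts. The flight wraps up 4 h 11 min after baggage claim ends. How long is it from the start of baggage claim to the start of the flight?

3 hours 45 minutes

Baggage claim ends at 11:00 − 165 min = 08:15.
The flight ends at 08:15 + 251 min = 12:26.
Baggage claim starts at 12:26 − 311 min = 07:15.
From 07:15 to 11:00 is 3 hours 45 minutes.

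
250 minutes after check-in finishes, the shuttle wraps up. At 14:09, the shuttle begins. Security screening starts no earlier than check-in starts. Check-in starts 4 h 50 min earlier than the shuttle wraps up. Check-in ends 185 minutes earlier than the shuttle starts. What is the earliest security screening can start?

Check-in ends at 14:09 − 185 min = 11:04.
The shuttle ends at 11:04 + 250 min = 15:14.
Check-in starts at 15:14 − 290 min = 10:24.
Security screening is bounded by check-in, so the earliest it can start is 10:24.

10:24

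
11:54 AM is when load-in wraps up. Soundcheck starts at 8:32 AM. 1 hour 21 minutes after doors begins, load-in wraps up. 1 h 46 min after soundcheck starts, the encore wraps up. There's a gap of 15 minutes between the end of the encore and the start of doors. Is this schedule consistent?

The encore ends at 8:32 AM + 106 min = 10:18 AM.
Doors starts at 10:18 AM + 15 min = 10:33 AM.
Load-in ends at 10:33 AM + 81 min = 11:54 AM.
That matches the stated 11:54 AM, so the schedule is consistent.

Yes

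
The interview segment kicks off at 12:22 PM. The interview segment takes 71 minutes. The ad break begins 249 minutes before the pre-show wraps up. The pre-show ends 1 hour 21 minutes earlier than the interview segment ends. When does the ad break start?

8:03 AM

The interview segment ends at 12:22 PM + 71 min = 1:33 PM.
The pre-show ends at 1:33 PM − 81 min = 12:12 PM.
The ad break starts at 12:12 PM − 249 min = 8:03 AM.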